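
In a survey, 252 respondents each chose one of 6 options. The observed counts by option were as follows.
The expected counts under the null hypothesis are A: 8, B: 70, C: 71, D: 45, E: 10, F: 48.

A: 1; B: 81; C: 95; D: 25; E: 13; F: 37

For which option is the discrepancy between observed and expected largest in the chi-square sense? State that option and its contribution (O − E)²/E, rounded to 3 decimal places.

D, 8.889

A: (1 − 8)²/8 = 49/8 = 6.1250
B: (81 − 70)²/70 = 121/70 = 1.7286
C: (95 − 71)²/71 = 576/71 = 8.1127
D: (25 − 45)²/45 = 400/45 = 8.8889
E: (13 − 10)²/10 = 9/10 = 0.9000
F: (37 − 48)²/48 = 121/48 = 2.5208
The largest term is for D: 8.889.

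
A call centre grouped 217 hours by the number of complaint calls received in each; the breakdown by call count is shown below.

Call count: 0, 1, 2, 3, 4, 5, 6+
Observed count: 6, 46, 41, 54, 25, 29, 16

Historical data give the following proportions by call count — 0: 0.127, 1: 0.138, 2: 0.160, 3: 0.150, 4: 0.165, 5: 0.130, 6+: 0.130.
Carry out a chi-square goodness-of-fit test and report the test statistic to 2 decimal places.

49.31

Expected counts E_i = n·p_i: 217×0.127 = 27.559, 217×0.138 = 29.946, 217×0.160 = 34.72, 217×0.150 = 32.55, 217×0.165 = 35.805, 217×0.130 = 28.21, 217×0.130 = 28.21.
χ² = (6−27.559)²/27.559 + (46−29.946)²/29.946 + (41−34.72)²/34.72 + (54−32.55)²/32.55 + (25−35.805)²/35.805 + (29−28.21)²/28.21 + (16−28.21)²/28.21
   = 16.865 + 8.607 + 1.136 + 14.135 + 3.261 + 0.022 + 5.285
Sum = 49.31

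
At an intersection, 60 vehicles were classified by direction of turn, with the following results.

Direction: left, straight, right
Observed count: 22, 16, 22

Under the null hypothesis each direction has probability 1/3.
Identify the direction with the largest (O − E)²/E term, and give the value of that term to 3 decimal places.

Expected count for each of the 3 categories: 60/3 = 20.
left: (22 − 20)²/20 = 4/20 = 0.2000
straight: (16 − 20)²/20 = 16/20 = 0.8000
right: (22 − 20)²/20 = 4/20 = 0.2000
The largest term is for straight: 0.800.

straight, 0.800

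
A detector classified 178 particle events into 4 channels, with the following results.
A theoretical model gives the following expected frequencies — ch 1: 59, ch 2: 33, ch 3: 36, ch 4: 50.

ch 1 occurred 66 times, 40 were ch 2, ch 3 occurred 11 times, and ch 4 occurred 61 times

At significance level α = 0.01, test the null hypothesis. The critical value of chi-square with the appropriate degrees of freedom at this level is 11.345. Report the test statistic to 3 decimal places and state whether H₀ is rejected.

22.096; reject

χ² = (66−59)²/59 + (40−33)²/33 + (11−36)²/36 + (61−50)²/50
   = 0.8305 + 1.4848 + 17.3611 + 2.4200
Sum = 22.096
df = 3. Since 22.096 > 11.345, we reject H₀.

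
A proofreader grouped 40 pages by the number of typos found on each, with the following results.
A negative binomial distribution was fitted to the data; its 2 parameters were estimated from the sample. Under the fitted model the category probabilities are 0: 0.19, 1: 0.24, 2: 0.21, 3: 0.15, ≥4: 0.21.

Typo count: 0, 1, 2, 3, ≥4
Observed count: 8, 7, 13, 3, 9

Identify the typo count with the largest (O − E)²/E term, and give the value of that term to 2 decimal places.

2, 2.52

Expected counts E_i = n·p_i: 40×0.19 = 7.6, 40×0.24 = 9.6, 40×0.21 = 8.4, 40×0.15 = 6, 40×0.21 = 8.4.
χ² = (8−7.6)²/7.6 + (7−9.6)²/9.6 + (13−8.4)²/8.4 + (3−6)²/6 + (9−8.4)²/8.4
   = 0.021 + 0.704 + 2.519 + 1.500 + 0.043
The largest term is for 2: 2.52.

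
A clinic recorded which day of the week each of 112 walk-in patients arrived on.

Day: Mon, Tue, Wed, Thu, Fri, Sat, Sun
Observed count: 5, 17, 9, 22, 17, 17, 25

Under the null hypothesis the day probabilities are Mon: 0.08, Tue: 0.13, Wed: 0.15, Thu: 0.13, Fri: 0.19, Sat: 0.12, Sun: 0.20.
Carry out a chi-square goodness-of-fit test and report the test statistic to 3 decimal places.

11.688

Expected counts E_i = n·p_i: 112×0.08 = 8.96, 112×0.13 = 14.56, 112×0.15 = 16.8, 112×0.13 = 14.56, 112×0.19 = 21.28, 112×0.12 = 13.44, 112×0.20 = 22.4.
Mon: (5 − 8.96)²/8.96 = 15.6816/8.96 = 1.7502
Tue: (17 − 14.56)²/14.56 = 5.9536/14.56 = 0.4089
Wed: (9 − 16.8)²/16.8 = 60.84/16.8 = 3.6214
Thu: (22 − 14.56)²/14.56 = 55.3536/14.56 = 3.8018
Fri: (17 − 21.28)²/21.28 = 18.3184/21.28 = 0.8608
Sat: (17 − 13.44)²/13.44 = 12.6736/13.44 = 0.9430
Sun: (25 − 22.4)²/22.4 = 6.76/22.4 = 0.3018
Sum = 11.688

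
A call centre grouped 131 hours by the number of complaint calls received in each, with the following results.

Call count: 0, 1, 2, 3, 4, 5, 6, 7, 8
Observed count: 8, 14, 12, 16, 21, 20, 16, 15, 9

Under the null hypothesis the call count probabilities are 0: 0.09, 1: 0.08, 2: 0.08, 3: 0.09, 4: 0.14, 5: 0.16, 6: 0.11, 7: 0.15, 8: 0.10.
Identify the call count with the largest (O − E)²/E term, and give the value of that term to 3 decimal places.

Expected counts E_i = n·p_i: 131×0.09 = 11.79, 131×0.08 = 10.48, 131×0.08 = 10.48, 131×0.09 = 11.79, 131×0.14 = 18.34, 131×0.16 = 20.96, 131×0.11 = 14.41, 131×0.15 = 19.65, 131×0.10 = 13.1.
0: (8 − 11.79)²/11.79 = 14.3641/11.79 = 1.2183
1: (14 − 10.48)²/10.48 = 12.3904/10.48 = 1.1823
2: (12 − 10.48)²/10.48 = 2.3104/10.48 = 0.2205
3: (16 − 11.79)²/11.79 = 17.7241/11.79 = 1.5033
4: (21 − 18.34)²/18.34 = 7.0756/18.34 = 0.3858
5: (20 − 20.96)²/20.96 = 0.9216/20.96 = 0.0440
6: (16 − 14.41)²/14.41 = 2.5281/14.41 = 0.1754
7: (15 − 19.65)²/19.65 = 21.6225/19.65 = 1.1004
8: (9 − 13.1)²/13.1 = 16.81/13.1 = 1.2832
The largest term is for 3: 1.503.

3, 1.503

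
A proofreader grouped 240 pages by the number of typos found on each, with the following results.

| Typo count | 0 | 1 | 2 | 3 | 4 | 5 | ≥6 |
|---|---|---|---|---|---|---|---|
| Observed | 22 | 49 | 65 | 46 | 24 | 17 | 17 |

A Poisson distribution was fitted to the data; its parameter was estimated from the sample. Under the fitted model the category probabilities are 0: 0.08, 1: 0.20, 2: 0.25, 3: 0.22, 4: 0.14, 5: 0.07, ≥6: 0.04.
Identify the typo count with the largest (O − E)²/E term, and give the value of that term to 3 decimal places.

Expected counts E_i = n·p_i: 240×0.08 = 19.2, 240×0.20 = 48, 240×0.25 = 60, 240×0.22 = 52.8, 240×0.14 = 33.6, 240×0.07 = 16.8, 240×0.04 = 9.6.
cat         O        E   (O−E)²/E
0          22     19.2     0.4083
1          49       48     0.0208
2          65       60     0.4167
3          46     52.8     0.8758
4          24     33.6     2.7429
5          17     16.8     0.0024
≥6         17      9.6     5.7042
The largest term is for ≥6: 5.704.

≥6, 5.704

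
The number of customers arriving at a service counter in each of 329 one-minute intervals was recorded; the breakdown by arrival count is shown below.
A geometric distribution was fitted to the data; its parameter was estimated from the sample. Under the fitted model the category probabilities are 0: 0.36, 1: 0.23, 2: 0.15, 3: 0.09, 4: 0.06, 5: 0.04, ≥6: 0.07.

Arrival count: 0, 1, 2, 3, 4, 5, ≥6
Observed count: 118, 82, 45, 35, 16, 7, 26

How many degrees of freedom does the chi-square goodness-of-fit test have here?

5

There are k = 7 categories and 1 parameter estimated from the data, so df = 7 − 1 − 1 = 5.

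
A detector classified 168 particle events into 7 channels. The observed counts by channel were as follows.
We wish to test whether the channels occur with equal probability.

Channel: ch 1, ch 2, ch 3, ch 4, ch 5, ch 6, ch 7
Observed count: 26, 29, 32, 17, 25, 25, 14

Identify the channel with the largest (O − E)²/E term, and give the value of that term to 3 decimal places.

ch 7, 4.167

Under H₀ each category has probability 1/7, so each expected count is 168/7 = 24.
χ² = (26−24)²/24 + (29−24)²/24 + (32−24)²/24 + (17−24)²/24 + (25−24)²/24 + (25−24)²/24 + (14−24)²/24
   = 0.1667 + 1.0417 + 2.6667 + 2.0417 + 0.0417 + 0.0417 + 4.1667
The largest term is for ch 7: 4.167.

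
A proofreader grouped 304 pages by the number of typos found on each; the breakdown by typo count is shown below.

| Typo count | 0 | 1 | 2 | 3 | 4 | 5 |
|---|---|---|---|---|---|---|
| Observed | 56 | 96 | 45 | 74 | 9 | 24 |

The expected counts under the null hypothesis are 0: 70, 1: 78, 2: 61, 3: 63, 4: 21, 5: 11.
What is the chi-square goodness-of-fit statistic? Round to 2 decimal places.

35.29

cat         O        E   (O−E)²/E
0          56       70      2.800
1          96       78      4.154
2          45       61      4.197
3          74       63      1.921
4           9       21      6.857
5          24       11     15.364
Sum = 35.29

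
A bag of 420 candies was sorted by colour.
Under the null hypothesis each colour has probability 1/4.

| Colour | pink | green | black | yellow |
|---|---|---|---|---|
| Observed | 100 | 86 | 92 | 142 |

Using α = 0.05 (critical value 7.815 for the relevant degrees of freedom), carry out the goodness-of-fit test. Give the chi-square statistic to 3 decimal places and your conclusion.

Under H₀ each category has probability 1/4, so each expected count is 420/4 = 105.
χ² = (100−105)²/105 + (86−105)²/105 + (92−105)²/105 + (142−105)²/105
   = 0.2381 + 3.4381 + 1.6095 + 13.0381
Sum = 18.324
df = 3. Since 18.324 > 7.815, we reject H₀.

18.324; reject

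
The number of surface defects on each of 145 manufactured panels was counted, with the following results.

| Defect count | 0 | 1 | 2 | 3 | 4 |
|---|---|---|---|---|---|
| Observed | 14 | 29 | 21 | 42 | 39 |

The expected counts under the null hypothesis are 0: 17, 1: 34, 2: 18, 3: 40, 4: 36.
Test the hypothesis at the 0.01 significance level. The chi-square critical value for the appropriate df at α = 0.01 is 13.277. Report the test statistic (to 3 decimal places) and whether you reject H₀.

χ² = (14−17)²/17 + (29−34)²/34 + (21−18)²/18 + (42−40)²/40 + (39−36)²/36
   = 0.5294 + 0.7353 + 0.5000 + 0.1000 + 0.2500
Sum = 2.115
df = 4. Since 2.115 < 13.277, we do not reject H₀.

2.115; do not reject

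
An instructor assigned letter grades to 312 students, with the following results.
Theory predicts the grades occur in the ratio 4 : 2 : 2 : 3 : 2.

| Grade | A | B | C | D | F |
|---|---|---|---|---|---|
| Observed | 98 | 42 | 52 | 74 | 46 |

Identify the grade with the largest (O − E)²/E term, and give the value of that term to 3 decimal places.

B, 0.750

Ratio total = 13. Expected counts: 312×4/13 = 96, 312×2/13 = 48, 312×2/13 = 48, 312×3/13 = 72, 312×2/13 = 48.
cat         O        E   (O−E)²/E
A          98       96     0.0417
B          42       48     0.7500
C          52       48     0.3333
D          74       72     0.0556
F          46       48     0.0833
The largest term is for B: 0.750.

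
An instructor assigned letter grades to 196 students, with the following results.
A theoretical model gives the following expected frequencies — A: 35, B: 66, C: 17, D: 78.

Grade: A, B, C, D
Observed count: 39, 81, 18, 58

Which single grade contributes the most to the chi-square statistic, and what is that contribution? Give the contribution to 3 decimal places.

χ² = (39−35)²/35 + (81−66)²/66 + (18−17)²/17 + (58−78)²/78
   = 0.4571 + 3.4091 + 0.0588 + 5.1282
The largest term is for D: 5.128.

D, 5.128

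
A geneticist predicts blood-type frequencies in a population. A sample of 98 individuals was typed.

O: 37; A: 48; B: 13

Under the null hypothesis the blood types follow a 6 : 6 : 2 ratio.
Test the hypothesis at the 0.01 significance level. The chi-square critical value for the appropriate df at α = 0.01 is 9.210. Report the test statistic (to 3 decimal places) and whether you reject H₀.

Ratio total = 14. Expected counts: 98×6/14 = 42, 98×6/14 = 42, 98×2/14 = 14.
cat         O        E   (O−E)²/E
O          37       42     0.5952
A          48       42     0.8571
B          13       14     0.0714
Sum = 1.524
df = 2. Since 1.524 < 9.210, we do not reject H₀.

1.524; do not reject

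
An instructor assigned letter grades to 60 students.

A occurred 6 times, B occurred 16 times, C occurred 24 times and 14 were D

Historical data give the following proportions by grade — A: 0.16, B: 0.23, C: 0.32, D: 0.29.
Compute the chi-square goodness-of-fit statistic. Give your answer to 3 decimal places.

3.565

Expected counts E_i = n·p_i: 60×0.16 = 9.6, 60×0.23 = 13.8, 60×0.32 = 19.2, 60×0.29 = 17.4.
cat         O        E   (O−E)²/E
A           6      9.6     1.3500
B          16     13.8     0.3507
C          24     19.2     1.2000
D          14     17.4     0.6644
Sum = 3.565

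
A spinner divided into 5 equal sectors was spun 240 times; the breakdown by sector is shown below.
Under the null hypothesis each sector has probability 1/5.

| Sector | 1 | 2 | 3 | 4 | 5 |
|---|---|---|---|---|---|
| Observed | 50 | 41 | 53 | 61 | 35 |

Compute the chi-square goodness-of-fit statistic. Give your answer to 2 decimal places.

8.67

Under H₀ each category has probability 1/5, so each expected count is 240/5 = 48.
cat         O        E   (O−E)²/E
1          50       48      0.083
2          41       48      1.021
3          53       48      0.521
4          61       48      3.521
5          35       48      3.521
Sum = 8.67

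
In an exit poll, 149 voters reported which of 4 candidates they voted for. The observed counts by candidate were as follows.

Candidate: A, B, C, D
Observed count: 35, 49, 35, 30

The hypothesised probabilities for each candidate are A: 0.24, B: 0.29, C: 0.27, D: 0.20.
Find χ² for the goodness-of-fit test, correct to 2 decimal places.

Expected counts E_i = n·p_i: 149×0.24 = 35.76, 149×0.29 = 43.21, 149×0.27 = 40.23, 149×0.20 = 29.8.
cat         O        E   (O−E)²/E
A          35    35.76      0.016
B          49    43.21      0.776
C          35    40.23      0.680
D          30     29.8      0.001
Sum = 1.47

1.47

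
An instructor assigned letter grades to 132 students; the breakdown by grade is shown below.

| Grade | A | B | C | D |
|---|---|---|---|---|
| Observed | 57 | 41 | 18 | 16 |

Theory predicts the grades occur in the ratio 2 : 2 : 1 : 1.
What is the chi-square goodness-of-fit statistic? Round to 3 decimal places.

Ratio total = 6. Expected counts: 132×2/6 = 44, 132×2/6 = 44, 132×1/6 = 22, 132×1/6 = 22.
cat         O        E   (O−E)²/E
A          57       44     3.8409
B          41       44     0.2045
C          18       22     0.7273
D          16       22     1.6364
Sum = 6.409

6.409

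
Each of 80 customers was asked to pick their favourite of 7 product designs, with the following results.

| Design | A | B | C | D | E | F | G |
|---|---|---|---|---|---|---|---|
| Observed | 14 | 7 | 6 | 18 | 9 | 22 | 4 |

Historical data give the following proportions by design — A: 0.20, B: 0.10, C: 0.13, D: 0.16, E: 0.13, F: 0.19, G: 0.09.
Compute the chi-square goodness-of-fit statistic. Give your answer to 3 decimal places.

Expected counts E_i = n·p_i: 80×0.20 = 16, 80×0.10 = 8, 80×0.13 = 10.4, 80×0.16 = 12.8, 80×0.13 = 10.4, 80×0.19 = 15.2, 80×0.09 = 7.2.
cat         O        E   (O−E)²/E
A          14       16     0.2500
B           7        8     0.1250
C           6     10.4     1.8615
D          18     12.8     2.1125
E           9     10.4     0.1885
F          22     15.2     3.0421
G           4      7.2     1.4222
Sum = 9.002

9.002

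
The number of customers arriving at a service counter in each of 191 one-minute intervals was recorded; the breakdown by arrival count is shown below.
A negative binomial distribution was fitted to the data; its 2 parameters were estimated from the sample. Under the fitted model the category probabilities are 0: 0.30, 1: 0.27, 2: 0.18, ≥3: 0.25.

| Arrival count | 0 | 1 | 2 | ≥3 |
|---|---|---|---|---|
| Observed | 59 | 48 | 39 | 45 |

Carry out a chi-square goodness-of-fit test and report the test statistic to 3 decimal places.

Expected counts E_i = n·p_i: 191×0.30 = 57.3, 191×0.27 = 51.57, 191×0.18 = 34.38, 191×0.25 = 47.75.
0: (59 − 57.3)²/57.3 = 2.89/57.3 = 0.0504
1: (48 − 51.57)²/51.57 = 12.7449/51.57 = 0.2471
2: (39 − 34.38)²/34.38 = 21.3444/34.38 = 0.6208
≥3: (45 − 47.75)²/47.75 = 7.5625/47.75 = 0.1584
Sum = 1.077

1.077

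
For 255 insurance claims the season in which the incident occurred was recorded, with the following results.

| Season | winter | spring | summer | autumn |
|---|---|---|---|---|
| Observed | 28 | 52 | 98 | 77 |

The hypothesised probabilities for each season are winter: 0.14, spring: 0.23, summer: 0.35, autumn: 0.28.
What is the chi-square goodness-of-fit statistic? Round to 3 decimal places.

3.712

Expected counts E_i = n·p_i: 255×0.14 = 35.7, 255×0.23 = 58.65, 255×0.35 = 89.25, 255×0.28 = 71.4.
χ² = (28−35.7)²/35.7 + (52−58.65)²/58.65 + (98−89.25)²/89.25 + (77−71.4)²/71.4
   = 1.6608 + 0.7540 + 0.8578 + 0.4392
Sum = 3.712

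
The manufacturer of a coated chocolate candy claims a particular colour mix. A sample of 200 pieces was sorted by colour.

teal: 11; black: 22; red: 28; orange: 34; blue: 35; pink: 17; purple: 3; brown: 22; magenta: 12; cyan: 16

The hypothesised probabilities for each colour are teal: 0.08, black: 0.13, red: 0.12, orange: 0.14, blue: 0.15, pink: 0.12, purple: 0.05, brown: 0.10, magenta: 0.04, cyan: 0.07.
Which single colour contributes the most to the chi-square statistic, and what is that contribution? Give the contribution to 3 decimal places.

Expected counts E_i = n·p_i: 200×0.08 = 16, 200×0.13 = 26, 200×0.12 = 24, 200×0.14 = 28, 200×0.15 = 30, 200×0.12 = 24, 200×0.05 = 10, 200×0.10 = 20, 200×0.04 = 8, 200×0.07 = 14.
cat          O        E   (O−E)²/E
teal        11       16     1.5625
black       22       26     0.6154
red         28       24     0.6667
orange      34       28     1.2857
blue        35       30     0.8333
pink        17       24     2.0417
purple       3       10     4.9000
brown       22       20     0.2000
magenta     12        8     2.0000
cyan        16       14     0.2857
The largest term is for purple: 4.900.

purple, 4.900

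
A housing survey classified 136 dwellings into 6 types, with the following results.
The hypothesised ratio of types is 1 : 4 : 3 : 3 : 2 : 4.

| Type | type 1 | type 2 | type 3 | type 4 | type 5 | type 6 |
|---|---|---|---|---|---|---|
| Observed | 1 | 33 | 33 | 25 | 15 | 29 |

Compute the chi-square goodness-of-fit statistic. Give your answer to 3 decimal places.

Ratio total = 17. Expected counts: 136×1/17 = 8, 136×4/17 = 32, 136×3/17 = 24, 136×3/17 = 24, 136×2/17 = 16, 136×4/17 = 32.
χ² = (1−8)²/8 + (33−32)²/32 + (33−24)²/24 + (25−24)²/24 + (15−16)²/16 + (29−32)²/32
   = 6.1250 + 0.0313 + 3.3750 + 0.0417 + 0.0625 + 0.2813
Sum = 9.917

9.917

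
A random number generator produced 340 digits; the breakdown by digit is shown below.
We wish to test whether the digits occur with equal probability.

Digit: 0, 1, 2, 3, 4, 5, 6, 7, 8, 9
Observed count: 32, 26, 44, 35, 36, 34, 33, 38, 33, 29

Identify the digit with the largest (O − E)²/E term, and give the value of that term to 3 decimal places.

Expected count for each of the 10 categories: 340/10 = 34.
0: (32 − 34)²/34 = 4/34 = 0.1176
1: (26 − 34)²/34 = 64/34 = 1.8824
2: (44 − 34)²/34 = 100/34 = 2.9412
3: (35 − 34)²/34 = 1/34 = 0.0294
4: (36 − 34)²/34 = 4/34 = 0.1176
5: (34 − 34)²/34 = 0/34 = 0.0000
6: (33 − 34)²/34 = 1/34 = 0.0294
7: (38 − 34)²/34 = 16/34 = 0.4706
8: (33 − 34)²/34 = 1/34 = 0.0294
9: (29 − 34)²/34 = 25/34 = 0.7353
The largest term is for 2: 2.941.

2, 2.941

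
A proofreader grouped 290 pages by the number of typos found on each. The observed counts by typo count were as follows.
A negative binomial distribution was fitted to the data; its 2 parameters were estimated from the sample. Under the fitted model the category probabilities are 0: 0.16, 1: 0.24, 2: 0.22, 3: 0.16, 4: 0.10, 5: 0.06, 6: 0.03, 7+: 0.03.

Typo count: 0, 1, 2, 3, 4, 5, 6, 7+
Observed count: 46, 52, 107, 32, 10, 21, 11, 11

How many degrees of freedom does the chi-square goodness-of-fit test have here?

5

There are k = 8 categories and 2 parameters estimated from the data, so df = 8 − 1 − 2 = 5.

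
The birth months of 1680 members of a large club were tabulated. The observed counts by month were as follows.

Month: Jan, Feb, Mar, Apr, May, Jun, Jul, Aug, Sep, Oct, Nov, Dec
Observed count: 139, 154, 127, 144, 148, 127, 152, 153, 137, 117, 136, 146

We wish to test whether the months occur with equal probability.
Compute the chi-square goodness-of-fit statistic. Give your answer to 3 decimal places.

Expected count for each of the 12 categories: 1680/12 = 140.
cat         O        E   (O−E)²/E
Jan       139      140     0.0071
Feb       154      140     1.4000
Mar       127      140     1.2071
Apr       144      140     0.1143
May       148      140     0.4571
Jun       127      140     1.2071
Jul       152      140     1.0286
Aug       153      140     1.2071
Sep       137      140     0.0643
Oct       117      140     3.7786
Nov       136      140     0.1143
Dec       146      140     0.2571
Sum = 10.843

10.843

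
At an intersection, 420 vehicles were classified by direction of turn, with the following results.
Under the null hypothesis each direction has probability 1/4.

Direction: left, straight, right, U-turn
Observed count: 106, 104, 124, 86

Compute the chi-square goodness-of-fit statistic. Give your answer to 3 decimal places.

6.895

Expected count for each of the 4 categories: 420/4 = 105.
left: (106 − 105)²/105 = 1/105 = 0.0095
straight: (104 − 105)²/105 = 1/105 = 0.0095
right: (124 − 105)²/105 = 361/105 = 3.4381
U-turn: (86 − 105)²/105 = 361/105 = 3.4381
Sum = 6.895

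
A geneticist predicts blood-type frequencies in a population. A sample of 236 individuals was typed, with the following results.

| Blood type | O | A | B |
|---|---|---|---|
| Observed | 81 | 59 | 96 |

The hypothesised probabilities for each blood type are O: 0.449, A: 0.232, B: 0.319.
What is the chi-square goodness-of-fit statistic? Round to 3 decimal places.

Expected counts E_i = n·p_i: 236×0.449 = 105.964, 236×0.232 = 54.752, 236×0.319 = 75.284.
cat         O        E   (O−E)²/E
O          81  105.964     5.8813
A          59   54.752     0.3296
B          96   75.284     5.7004
Sum = 11.911

11.911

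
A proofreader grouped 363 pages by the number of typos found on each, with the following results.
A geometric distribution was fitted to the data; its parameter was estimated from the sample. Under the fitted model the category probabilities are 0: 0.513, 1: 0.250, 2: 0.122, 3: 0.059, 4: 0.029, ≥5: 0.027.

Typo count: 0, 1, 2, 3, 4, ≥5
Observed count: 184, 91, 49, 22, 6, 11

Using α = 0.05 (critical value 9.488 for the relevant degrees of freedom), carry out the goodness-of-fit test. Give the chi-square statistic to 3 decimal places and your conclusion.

Expected counts E_i = n·p_i: 363×0.513 = 186.219, 363×0.250 = 90.75, 363×0.122 = 44.286, 363×0.059 = 21.417, 363×0.029 = 10.527, 363×0.027 = 9.801.
χ² = (184−186.219)²/186.219 + (91−90.75)²/90.75 + (49−44.286)²/44.286 + (22−21.417)²/21.417 + (6−10.527)²/10.527 + (11−9.801)²/9.801
   = 0.0264 + 0.0007 + 0.5018 + 0.0159 + 1.9468 + 0.1467
Sum = 2.638
df = 4. Since 2.638 < 9.488, we do not reject H₀.

2.638; do not reject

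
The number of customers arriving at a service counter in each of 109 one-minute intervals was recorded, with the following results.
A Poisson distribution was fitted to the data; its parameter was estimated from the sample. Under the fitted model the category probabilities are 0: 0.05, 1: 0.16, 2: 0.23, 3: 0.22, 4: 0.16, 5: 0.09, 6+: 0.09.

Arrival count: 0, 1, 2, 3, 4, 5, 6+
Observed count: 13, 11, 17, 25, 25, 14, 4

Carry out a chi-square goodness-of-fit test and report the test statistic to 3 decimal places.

23.986

Expected counts E_i = n·p_i: 109×0.05 = 5.45, 109×0.16 = 17.44, 109×0.23 = 25.07, 109×0.22 = 23.98, 109×0.16 = 17.44, 109×0.09 = 9.81, 109×0.09 = 9.81.
χ² = (13−5.45)²/5.45 + (11−17.44)²/17.44 + (17−25.07)²/25.07 + (25−23.98)²/23.98 + (25−17.44)²/17.44 + (14−9.81)²/9.81 + (4−9.81)²/9.81
   = 10.4592 + 2.3781 + 2.5977 + 0.0434 + 3.2772 + 1.7896 + 3.4410
Sum = 23.986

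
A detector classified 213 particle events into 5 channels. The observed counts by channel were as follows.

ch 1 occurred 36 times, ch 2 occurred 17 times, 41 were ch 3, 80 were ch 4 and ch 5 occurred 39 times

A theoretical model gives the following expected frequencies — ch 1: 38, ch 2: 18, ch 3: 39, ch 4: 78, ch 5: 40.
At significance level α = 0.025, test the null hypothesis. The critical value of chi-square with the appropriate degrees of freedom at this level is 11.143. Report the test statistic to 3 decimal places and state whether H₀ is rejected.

cat         O        E   (O−E)²/E
ch 1       36       38     0.1053
ch 2       17       18     0.0556
ch 3       41       39     0.1026
ch 4       80       78     0.0513
ch 5       39       40     0.0250
Sum = 0.340
df = 4. Since 0.340 < 11.143, we do not reject H₀.

0.340; do not reject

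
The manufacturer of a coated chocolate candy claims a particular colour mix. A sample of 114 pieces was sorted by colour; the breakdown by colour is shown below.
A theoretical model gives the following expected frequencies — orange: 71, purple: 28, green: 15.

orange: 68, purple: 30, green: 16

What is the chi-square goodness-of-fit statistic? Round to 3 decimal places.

0.336

cat         O        E   (O−E)²/E
orange     68       71     0.1268
purple     30       28     0.1429
green      16       15     0.0667
Sum = 0.336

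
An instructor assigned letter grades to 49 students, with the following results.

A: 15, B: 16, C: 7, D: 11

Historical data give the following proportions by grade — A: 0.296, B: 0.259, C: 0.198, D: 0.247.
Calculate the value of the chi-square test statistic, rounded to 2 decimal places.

Expected counts E_i = n·p_i: 49×0.296 = 14.504, 49×0.259 = 12.691, 49×0.198 = 9.702, 49×0.247 = 12.103.
cat         O        E   (O−E)²/E
A          15   14.504      0.017
B          16   12.691      0.863
C           7    9.702      0.753
D          11   12.103      0.101
Sum = 1.73

1.73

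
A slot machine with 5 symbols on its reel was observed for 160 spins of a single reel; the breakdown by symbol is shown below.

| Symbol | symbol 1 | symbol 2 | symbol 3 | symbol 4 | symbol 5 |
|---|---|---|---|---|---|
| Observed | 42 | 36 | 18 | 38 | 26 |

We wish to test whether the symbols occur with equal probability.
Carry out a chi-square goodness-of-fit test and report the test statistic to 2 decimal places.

12.00

Expected count for each of the 5 categories: 160/5 = 32.
χ² = (42−32)²/32 + (36−32)²/32 + (18−32)²/32 + (38−32)²/32 + (26−32)²/32
   = 3.125 + 0.500 + 6.125 + 1.125 + 1.125
Sum = 12.00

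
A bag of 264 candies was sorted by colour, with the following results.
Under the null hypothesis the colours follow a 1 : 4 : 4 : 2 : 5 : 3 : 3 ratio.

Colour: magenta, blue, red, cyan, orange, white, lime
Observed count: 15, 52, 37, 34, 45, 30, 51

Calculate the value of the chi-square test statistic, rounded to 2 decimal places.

18.77

Ratio total = 22. Expected counts: 264×1/22 = 12, 264×4/22 = 48, 264×4/22 = 48, 264×2/22 = 24, 264×5/22 = 60, 264×3/22 = 36, 264×3/22 = 36.
cat          O        E   (O−E)²/E
magenta     15       12      0.750
blue        52       48      0.333
red         37       48      2.521
cyan        34       24      4.167
orange      45       60      3.750
white       30       36      1.000
lime        51       36      6.250
Sum = 18.77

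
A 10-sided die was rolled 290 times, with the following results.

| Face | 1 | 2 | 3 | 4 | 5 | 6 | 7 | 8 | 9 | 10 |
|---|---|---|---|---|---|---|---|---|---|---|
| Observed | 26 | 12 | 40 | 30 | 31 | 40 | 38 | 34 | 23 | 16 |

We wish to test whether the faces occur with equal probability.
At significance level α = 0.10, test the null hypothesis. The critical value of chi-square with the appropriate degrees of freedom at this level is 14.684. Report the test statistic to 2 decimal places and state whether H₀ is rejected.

29.52; reject

Expected count for each of the 10 categories: 290/10 = 29.
χ² = (26−29)²/29 + (12−29)²/29 + (40−29)²/29 + (30−29)²/29 + (31−29)²/29 + (40−29)²/29 + (38−29)²/29 + (34−29)²/29 + (23−29)²/29 + (16−29)²/29
   = 0.310 + 9.966 + 4.172 + 0.034 + 0.138 + 4.172 + 2.793 + 0.862 + 1.241 + 5.828
Sum = 29.52
df = 9. Since 29.52 > 14.684, we reject H₀.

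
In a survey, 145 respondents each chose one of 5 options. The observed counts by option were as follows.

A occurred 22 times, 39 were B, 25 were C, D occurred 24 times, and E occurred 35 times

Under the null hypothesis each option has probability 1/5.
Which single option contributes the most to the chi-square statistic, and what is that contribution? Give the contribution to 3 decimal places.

Under H₀ each category has probability 1/5, so each expected count is 145/5 = 29.
χ² = (22−29)²/29 + (39−29)²/29 + (25−29)²/29 + (24−29)²/29 + (35−29)²/29
   = 1.6897 + 3.4483 + 0.5517 + 0.8621 + 1.2414
The largest term is for B: 3.448.

B, 3.448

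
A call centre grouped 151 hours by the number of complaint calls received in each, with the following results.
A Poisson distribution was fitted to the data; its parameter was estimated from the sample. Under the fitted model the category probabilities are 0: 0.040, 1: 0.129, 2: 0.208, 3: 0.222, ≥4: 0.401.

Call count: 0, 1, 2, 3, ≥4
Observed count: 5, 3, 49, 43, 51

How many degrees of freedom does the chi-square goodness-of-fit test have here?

There are k = 5 categories and 1 parameter estimated from the data, so df = 5 − 1 − 1 = 3.

3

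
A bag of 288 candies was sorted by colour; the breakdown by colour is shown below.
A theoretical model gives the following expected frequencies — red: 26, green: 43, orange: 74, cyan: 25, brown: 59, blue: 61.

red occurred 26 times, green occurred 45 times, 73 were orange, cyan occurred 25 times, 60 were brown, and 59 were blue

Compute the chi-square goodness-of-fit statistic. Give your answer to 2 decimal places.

0.19

red: (26 − 26)²/26 = 0/26 = 0.000
green: (45 − 43)²/43 = 4/43 = 0.093
orange: (73 − 74)²/74 = 1/74 = 0.014
cyan: (25 − 25)²/25 = 0/25 = 0.000
brown: (60 − 59)²/59 = 1/59 = 0.017
blue: (59 − 61)²/61 = 4/61 = 0.066
Sum = 0.19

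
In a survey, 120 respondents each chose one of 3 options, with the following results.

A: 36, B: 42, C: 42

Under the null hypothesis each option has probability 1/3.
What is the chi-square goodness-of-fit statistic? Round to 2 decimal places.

Expected count for each of the 3 categories: 120/3 = 40.
cat         O        E   (O−E)²/E
A          36       40      0.400
B          42       40      0.100
C          42       40      0.100
Sum = 0.60

0.60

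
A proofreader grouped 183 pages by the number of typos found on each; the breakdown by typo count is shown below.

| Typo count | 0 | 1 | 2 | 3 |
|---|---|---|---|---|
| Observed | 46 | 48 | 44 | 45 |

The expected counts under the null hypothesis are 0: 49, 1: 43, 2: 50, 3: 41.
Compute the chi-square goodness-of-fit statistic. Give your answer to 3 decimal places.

0: (46 − 49)²/49 = 9/49 = 0.1837
1: (48 − 43)²/43 = 25/43 = 0.5814
2: (44 − 50)²/50 = 36/50 = 0.7200
3: (45 − 41)²/41 = 16/41 = 0.3902
Sum = 1.875

1.875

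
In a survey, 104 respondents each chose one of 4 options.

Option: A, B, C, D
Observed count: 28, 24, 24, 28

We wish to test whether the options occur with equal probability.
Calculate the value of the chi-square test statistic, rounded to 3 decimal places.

Expected count for each of the 4 categories: 104/4 = 26.
χ² = (28−26)²/26 + (24−26)²/26 + (24−26)²/26 + (28−26)²/26
   = 0.1538 + 0.1538 + 0.1538 + 0.1538
Sum = 0.615

0.615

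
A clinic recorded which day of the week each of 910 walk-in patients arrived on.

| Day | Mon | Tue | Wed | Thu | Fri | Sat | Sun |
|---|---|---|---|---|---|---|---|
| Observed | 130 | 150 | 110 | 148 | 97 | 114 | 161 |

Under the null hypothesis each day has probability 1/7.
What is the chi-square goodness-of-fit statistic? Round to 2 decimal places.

26.38

Expected count for each of the 7 categories: 910/7 = 130.
cat         O        E   (O−E)²/E
Mon       130      130      0.000
Tue       150      130      3.077
Wed       110      130      3.077
Thu       148      130      2.492
Fri        97      130      8.377
Sat       114      130      1.969
Sun       161      130      7.392
Sum = 26.38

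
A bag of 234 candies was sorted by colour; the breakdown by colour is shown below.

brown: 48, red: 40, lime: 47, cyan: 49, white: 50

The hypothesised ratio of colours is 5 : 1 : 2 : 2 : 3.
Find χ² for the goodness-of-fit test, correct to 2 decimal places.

Ratio total = 13. Expected counts: 234×5/13 = 90, 234×1/13 = 18, 234×2/13 = 36, 234×2/13 = 36, 234×3/13 = 54.
χ² = (48−90)²/90 + (40−18)²/18 + (47−36)²/36 + (49−36)²/36 + (50−54)²/54
   = 19.600 + 26.889 + 3.361 + 4.694 + 0.296
Sum = 54.84

54.84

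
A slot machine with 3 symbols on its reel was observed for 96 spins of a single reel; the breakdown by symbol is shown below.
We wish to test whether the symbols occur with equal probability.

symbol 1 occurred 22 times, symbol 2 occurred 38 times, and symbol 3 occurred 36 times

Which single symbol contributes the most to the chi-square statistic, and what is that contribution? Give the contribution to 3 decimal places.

Under H₀ each category has probability 1/3, so each expected count is 96/3 = 32.
cat           O        E   (O−E)²/E
symbol 1     22       32     3.1250
symbol 2     38       32     1.1250
symbol 3     36       32     0.5000
The largest term is for symbol 1: 3.125.

symbol 1, 3.125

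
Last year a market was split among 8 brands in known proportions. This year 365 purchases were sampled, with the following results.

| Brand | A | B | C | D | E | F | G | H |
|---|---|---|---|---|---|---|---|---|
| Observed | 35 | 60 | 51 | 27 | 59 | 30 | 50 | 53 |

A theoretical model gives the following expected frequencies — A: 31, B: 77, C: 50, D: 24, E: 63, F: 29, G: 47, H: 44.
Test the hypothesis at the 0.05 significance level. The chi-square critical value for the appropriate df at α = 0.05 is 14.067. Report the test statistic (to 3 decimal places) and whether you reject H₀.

χ² = (35−31)²/31 + (60−77)²/77 + (51−50)²/50 + (27−24)²/24 + (59−63)²/63 + (30−29)²/29 + (50−47)²/47 + (53−44)²/44
   = 0.5161 + 3.7532 + 0.0200 + 0.3750 + 0.2540 + 0.0345 + 0.1915 + 1.8409
Sum = 6.985
df = 7. Since 6.985 < 14.067, we do not reject H₀.

6.985; do not reject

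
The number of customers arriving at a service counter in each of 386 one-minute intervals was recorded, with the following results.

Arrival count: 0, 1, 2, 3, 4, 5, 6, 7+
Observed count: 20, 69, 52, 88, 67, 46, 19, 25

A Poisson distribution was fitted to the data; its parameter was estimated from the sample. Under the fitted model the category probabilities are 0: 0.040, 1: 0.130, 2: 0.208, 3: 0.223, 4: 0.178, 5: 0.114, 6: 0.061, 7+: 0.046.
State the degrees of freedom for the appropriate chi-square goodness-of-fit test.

6

There are k = 8 categories and 1 parameter estimated from the data, so df = 8 − 1 − 1 = 6.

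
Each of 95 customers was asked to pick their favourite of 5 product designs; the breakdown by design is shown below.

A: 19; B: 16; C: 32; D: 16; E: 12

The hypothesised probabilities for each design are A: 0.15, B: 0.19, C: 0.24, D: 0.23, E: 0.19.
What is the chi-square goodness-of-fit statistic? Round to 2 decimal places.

Expected counts E_i = n·p_i: 95×0.15 = 14.25, 95×0.19 = 18.05, 95×0.24 = 22.8, 95×0.23 = 21.85, 95×0.19 = 18.05.
A: (19 − 14.25)²/14.25 = 22.5625/14.25 = 1.583
B: (16 − 18.05)²/18.05 = 4.2025/18.05 = 0.233
C: (32 − 22.8)²/22.8 = 84.64/22.8 = 3.712
D: (16 − 21.85)²/21.85 = 34.2225/21.85 = 1.566
E: (12 − 18.05)²/18.05 = 36.6025/18.05 = 2.028
Sum = 9.12

9.12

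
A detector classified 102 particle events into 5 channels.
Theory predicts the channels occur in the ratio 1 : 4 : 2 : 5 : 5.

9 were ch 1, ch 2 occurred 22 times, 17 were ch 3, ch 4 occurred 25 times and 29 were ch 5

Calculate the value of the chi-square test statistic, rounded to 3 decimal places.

Ratio total = 17. Expected counts: 102×1/17 = 6, 102×4/17 = 24, 102×2/17 = 12, 102×5/17 = 30, 102×5/17 = 30.
χ² = (9−6)²/6 + (22−24)²/24 + (17−12)²/12 + (25−30)²/30 + (29−30)²/30
   = 1.5000 + 0.1667 + 2.0833 + 0.8333 + 0.0333
Sum = 4.617

4.617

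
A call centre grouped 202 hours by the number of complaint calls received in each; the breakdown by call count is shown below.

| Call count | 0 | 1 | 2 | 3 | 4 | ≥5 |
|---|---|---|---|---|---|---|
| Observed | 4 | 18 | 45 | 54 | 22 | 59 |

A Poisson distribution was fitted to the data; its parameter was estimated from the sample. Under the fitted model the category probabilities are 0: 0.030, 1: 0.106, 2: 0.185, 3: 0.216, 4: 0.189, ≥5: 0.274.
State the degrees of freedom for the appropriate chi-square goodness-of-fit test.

4

There are k = 6 categories and 1 parameter estimated from the data, so df = 6 − 1 − 1 = 4.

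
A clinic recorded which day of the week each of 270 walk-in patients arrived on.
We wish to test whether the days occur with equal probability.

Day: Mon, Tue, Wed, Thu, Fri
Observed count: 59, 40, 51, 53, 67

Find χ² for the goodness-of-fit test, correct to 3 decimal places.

Expected count for each of the 5 categories: 270/5 = 54.
cat         O        E   (O−E)²/E
Mon        59       54     0.4630
Tue        40       54     3.6296
Wed        51       54     0.1667
Thu        53       54     0.0185
Fri        67       54     3.1296
Sum = 7.407

7.407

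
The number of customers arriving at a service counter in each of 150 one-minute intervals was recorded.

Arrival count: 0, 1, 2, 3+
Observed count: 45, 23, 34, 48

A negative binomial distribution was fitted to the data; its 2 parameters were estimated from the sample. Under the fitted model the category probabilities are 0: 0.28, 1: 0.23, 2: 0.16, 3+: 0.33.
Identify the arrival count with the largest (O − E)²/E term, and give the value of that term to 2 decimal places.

2, 4.17

Expected counts E_i = n·p_i: 150×0.28 = 42, 150×0.23 = 34.5, 150×0.16 = 24, 150×0.33 = 49.5.
0: (45 − 42)²/42 = 9/42 = 0.214
1: (23 − 34.5)²/34.5 = 132.25/34.5 = 3.833
2: (34 − 24)²/24 = 100/24 = 4.167
3+: (48 − 49.5)²/49.5 = 2.25/49.5 = 0.045
The largest term is for 2: 4.17.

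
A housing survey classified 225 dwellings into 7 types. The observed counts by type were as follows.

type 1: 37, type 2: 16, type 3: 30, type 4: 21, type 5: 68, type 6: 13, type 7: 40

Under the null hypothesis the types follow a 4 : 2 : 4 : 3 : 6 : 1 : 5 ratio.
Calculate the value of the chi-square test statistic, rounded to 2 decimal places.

Ratio total = 25. Expected counts: 225×4/25 = 36, 225×2/25 = 18, 225×4/25 = 36, 225×3/25 = 27, 225×6/25 = 54, 225×1/25 = 9, 225×5/25 = 45.
cat         O        E   (O−E)²/E
type 1     37       36      0.028
type 2     16       18      0.222
type 3     30       36      1.000
type 4     21       27      1.333
type 5     68       54      3.630
type 6     13        9      1.778
type 7     40       45      0.556
Sum = 8.55

8.55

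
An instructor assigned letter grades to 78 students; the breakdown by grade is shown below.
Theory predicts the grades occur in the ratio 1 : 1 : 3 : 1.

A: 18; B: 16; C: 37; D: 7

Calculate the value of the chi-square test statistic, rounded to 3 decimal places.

5.487

Ratio total = 6. Expected counts: 78×1/6 = 13, 78×1/6 = 13, 78×3/6 = 39, 78×1/6 = 13.
χ² = (18−13)²/13 + (16−13)²/13 + (37−39)²/39 + (7−13)²/13
   = 1.9231 + 0.6923 + 0.1026 + 2.7692
Sum = 5.487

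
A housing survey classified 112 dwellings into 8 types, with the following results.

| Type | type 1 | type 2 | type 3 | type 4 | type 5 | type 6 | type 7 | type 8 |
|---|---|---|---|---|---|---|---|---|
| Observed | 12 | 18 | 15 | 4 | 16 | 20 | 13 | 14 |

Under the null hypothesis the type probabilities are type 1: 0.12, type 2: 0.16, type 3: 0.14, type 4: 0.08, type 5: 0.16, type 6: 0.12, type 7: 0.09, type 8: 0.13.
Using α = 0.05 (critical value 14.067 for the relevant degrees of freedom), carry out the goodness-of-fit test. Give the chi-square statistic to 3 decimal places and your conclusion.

Expected counts E_i = n·p_i: 112×0.12 = 13.44, 112×0.16 = 17.92, 112×0.14 = 15.68, 112×0.08 = 8.96, 112×0.16 = 17.92, 112×0.12 = 13.44, 112×0.09 = 10.08, 112×0.13 = 14.56.
χ² = (12−13.44)²/13.44 + (18−17.92)²/17.92 + (15−15.68)²/15.68 + (4−8.96)²/8.96 + (16−17.92)²/17.92 + (20−13.44)²/13.44 + (13−10.08)²/10.08 + (14−14.56)²/14.56
   = 0.1543 + 0.0004 + 0.0295 + 2.7457 + 0.2057 + 3.2019 + 0.8459 + 0.0215
Sum = 7.205
df = 7. Since 7.205 < 14.067, we do not reject H₀.

7.205; do not reject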